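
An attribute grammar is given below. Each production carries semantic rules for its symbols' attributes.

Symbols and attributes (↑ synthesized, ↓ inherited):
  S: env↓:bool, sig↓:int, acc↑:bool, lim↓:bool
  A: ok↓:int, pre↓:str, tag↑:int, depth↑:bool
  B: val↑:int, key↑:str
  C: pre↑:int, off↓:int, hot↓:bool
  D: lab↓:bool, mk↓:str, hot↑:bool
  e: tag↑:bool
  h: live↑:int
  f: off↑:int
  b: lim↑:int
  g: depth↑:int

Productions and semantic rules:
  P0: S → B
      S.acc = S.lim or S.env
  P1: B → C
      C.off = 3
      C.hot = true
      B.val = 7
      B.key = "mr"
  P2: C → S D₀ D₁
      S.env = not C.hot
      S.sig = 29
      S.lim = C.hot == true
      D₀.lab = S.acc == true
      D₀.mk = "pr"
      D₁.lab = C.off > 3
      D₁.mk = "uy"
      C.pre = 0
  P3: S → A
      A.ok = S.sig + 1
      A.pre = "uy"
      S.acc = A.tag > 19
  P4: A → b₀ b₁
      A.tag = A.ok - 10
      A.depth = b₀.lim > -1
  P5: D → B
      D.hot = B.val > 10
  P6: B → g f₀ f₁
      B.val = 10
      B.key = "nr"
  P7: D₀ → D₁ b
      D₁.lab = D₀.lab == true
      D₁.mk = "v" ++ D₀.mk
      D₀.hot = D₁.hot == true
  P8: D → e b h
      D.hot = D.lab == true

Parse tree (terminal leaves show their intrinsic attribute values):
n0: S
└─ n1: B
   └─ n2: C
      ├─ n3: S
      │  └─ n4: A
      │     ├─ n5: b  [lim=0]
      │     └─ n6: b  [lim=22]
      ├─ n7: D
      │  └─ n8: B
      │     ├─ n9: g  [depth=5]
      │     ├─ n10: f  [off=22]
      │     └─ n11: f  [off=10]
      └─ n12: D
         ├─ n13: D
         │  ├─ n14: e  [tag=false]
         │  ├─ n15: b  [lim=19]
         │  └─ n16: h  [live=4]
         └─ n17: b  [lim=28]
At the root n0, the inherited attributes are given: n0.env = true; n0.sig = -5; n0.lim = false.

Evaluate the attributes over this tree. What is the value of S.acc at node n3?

true

1. n0.env = true  [given at root]
2. n0.sig = -5  [given at root]
3. n0.lim = false  [given at root]
4. n2.off = 3  [3]
5. n2.hot = true  [true]
6. n3.env = false  [not C.hot]
7. n3.sig = 29  [29]
8. n3.lim = true  [C.hot == true]
9. n4.ok = 30  [S.sig + 1]
10. n4.pre = "uy"  ["uy"]
11. n5.lim = 0  [terminal]
12. n6.lim = 22  [terminal]
13. n4.tag = 20  [A.ok - 10]
14. n4.depth = true  [b₀.lim > -1]
15. n3.acc = true  [A.tag > 19]
16. n7.lab = true  [S.acc == true]
17. n7.mk = "pr"  ["pr"]
18. n9.depth = 5  [terminal]
19. n10.off = 22  [terminal]
20. n11.off = 10  [terminal]
21. n8.val = 10  [10]
22. n8.key = "nr"  ["nr"]
23. n7.hot = false  [B.val > 10]
24. n12.lab = false  [C.off > 3]
25. n12.mk = "uy"  ["uy"]
26. n13.lab = false  [D₀.lab == true]
27. n13.mk = "vuy"  ["v" ++ D₀.mk]
28. n14.tag = false  [terminal]
29. n15.lim = 19  [terminal]
30. n16.live = 4  [terminal]
31. n13.hot = false  [D.lab == true]
32. n17.lim = 28  [terminal]
33. n12.hot = false  [D₁.hot == true]
34. n2.pre = 0  [0]
35. n1.val = 7  [7]
36. n1.key = "mr"  ["mr"]
37. n0.acc = true  [S.lim or S.env]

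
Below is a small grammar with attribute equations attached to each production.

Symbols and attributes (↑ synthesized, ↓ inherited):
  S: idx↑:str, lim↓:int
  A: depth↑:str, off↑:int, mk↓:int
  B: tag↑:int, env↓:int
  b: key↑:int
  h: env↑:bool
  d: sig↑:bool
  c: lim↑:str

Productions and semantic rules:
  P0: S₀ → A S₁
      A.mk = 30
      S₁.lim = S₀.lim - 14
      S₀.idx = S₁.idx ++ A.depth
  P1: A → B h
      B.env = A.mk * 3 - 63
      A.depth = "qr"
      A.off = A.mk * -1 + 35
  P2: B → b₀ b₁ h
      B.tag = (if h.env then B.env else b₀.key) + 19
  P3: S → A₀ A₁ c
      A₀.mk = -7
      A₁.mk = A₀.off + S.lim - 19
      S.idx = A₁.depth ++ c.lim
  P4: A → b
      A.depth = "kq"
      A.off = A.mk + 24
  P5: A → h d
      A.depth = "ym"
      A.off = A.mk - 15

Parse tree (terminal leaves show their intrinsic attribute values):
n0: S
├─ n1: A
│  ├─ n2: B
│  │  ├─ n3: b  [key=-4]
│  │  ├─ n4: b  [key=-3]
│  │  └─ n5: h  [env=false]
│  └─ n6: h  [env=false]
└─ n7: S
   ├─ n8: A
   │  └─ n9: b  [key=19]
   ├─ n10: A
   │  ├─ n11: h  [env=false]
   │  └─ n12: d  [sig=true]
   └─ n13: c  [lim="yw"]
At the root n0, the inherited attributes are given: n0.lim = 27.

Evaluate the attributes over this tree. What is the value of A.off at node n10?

1. n0.lim = 27  [given at root]
2. n1.mk = 30  [30]
3. n2.env = 27  [A.mk * 3 - 63]
4. n3.key = -4  [terminal]
5. n4.key = -3  [terminal]
6. n5.env = false  [terminal]
7. n2.tag = 15  [(if h.env then B.env else b₀.key) + 19]
8. n6.env = false  [terminal]
9. n1.depth = "qr"  ["qr"]
10. n1.off = 5  [A.mk * -1 + 35]
11. n7.lim = 13  [S₀.lim - 14]
12. n8.mk = -7  [-7]
13. n9.key = 19  [terminal]
14. n8.depth = "kq"  ["kq"]
15. n8.off = 17  [A.mk + 24]
16. n10.mk = 11  [A₀.off + S.lim - 19]
17. n11.env = false  [terminal]
18. n12.sig = true  [terminal]
19. n10.depth = "ym"  ["ym"]
20. n10.off = -4  [A.mk - 15]
21. n13.lim = "yw"  [terminal]
22. n7.idx = "ymyw"  [A₁.depth ++ c.lim]
23. n0.idx = "ymywqr"  [S₁.idx ++ A.depth]

-4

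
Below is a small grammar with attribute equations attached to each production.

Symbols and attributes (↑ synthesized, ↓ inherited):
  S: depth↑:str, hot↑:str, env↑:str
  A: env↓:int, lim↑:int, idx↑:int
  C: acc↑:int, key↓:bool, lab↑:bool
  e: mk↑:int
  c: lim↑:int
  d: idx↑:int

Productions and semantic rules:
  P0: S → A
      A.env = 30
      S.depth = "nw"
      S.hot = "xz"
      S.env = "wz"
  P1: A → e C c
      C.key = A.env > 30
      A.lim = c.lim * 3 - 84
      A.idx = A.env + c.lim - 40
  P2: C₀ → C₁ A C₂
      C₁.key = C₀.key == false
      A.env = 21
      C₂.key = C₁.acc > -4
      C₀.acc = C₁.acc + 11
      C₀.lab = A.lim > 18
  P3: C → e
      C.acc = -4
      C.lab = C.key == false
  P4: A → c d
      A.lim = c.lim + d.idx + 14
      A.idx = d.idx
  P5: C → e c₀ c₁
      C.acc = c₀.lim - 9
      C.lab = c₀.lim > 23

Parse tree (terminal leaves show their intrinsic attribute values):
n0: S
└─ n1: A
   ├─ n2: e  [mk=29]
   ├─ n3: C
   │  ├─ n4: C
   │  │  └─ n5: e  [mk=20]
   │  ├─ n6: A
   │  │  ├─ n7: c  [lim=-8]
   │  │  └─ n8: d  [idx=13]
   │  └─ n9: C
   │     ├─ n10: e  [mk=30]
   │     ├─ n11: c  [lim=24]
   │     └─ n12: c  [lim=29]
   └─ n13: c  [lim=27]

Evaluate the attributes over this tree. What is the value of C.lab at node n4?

1. n1.env = 30  [30]
2. n2.mk = 29  [terminal]
3. n3.key = false  [A.env > 30]
4. n4.key = true  [C₀.key == false]
5. n5.mk = 20  [terminal]
6. n4.acc = -4  [-4]
7. n4.lab = false  [C.key == false]
8. n6.env = 21  [21]
9. n7.lim = -8  [terminal]
10. n8.idx = 13  [terminal]
11. n6.lim = 19  [c.lim + d.idx + 14]
12. n6.idx = 13  [d.idx]
13. n9.key = false  [C₁.acc > -4]
14. n10.mk = 30  [terminal]
15. n11.lim = 24  [terminal]
16. n12.lim = 29  [terminal]
17. n9.acc = 15  [c₀.lim - 9]
18. n9.lab = true  [c₀.lim > 23]
19. n3.acc = 7  [C₁.acc + 11]
20. n3.lab = true  [A.lim > 18]
21. n13.lim = 27  [terminal]
22. n1.lim = -3  [c.lim * 3 - 84]
23. n1.idx = 17  [A.env + c.lim - 40]
24. n0.depth = "nw"  ["nw"]
25. n0.hot = "xz"  ["xz"]
26. n0.env = "wz"  ["wz"]

false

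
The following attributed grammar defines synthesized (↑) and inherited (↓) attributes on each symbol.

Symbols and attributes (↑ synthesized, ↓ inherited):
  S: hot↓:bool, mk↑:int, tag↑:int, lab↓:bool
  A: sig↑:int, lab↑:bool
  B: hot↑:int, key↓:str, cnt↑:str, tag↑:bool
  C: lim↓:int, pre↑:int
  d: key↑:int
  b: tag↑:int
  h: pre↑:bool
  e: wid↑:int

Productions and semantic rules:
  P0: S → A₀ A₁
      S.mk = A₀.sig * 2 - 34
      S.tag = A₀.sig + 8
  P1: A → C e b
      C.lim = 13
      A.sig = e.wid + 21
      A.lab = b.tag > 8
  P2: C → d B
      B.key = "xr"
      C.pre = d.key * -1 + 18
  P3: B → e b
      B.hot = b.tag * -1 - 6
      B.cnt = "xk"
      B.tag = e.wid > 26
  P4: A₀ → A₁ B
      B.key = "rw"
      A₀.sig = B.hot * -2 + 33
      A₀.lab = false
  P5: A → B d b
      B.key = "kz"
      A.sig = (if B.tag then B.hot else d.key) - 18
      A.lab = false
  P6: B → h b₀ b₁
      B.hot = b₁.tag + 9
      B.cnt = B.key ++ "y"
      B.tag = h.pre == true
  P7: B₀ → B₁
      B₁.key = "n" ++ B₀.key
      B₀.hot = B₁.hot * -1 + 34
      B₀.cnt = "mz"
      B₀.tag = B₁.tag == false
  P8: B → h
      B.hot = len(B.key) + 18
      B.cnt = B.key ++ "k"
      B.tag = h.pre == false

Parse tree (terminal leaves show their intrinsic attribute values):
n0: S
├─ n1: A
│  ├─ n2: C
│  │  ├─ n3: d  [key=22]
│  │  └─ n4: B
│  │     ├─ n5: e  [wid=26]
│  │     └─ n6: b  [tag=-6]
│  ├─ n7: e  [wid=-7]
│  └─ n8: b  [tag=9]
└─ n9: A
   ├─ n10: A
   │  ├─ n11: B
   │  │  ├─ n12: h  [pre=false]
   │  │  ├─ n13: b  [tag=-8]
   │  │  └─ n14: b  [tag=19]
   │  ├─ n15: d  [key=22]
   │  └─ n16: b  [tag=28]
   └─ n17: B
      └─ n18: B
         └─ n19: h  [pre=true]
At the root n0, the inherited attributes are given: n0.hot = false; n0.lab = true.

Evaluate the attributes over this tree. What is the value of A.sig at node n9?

1. n0.hot = false  [given at root]
2. n0.lab = true  [given at root]
3. n2.lim = 13  [13]
4. n3.key = 22  [terminal]
5. n4.key = "xr"  ["xr"]
6. n5.wid = 26  [terminal]
7. n6.tag = -6  [terminal]
8. n4.hot = 0  [b.tag * -1 - 6]
9. n4.cnt = "xk"  ["xk"]
10. n4.tag = false  [e.wid > 26]
11. n2.pre = -4  [d.key * -1 + 18]
12. n7.wid = -7  [terminal]
13. n8.tag = 9  [terminal]
14. n1.sig = 14  [e.wid + 21]
15. n1.lab = true  [b.tag > 8]
16. n11.key = "kz"  ["kz"]
17. n12.pre = false  [terminal]
18. n13.tag = -8  [terminal]
19. n14.tag = 19  [terminal]
20. n11.hot = 28  [b₁.tag + 9]
21. n11.cnt = "kzy"  [B.key ++ "y"]
22. n11.tag = false  [h.pre == true]
23. n15.key = 22  [terminal]
24. n16.tag = 28  [terminal]
25. n10.sig = 4  [(if B.tag then B.hot else d.key) - 18]
26. n10.lab = false  [false]
27. n17.key = "rw"  ["rw"]
28. n18.key = "nrw"  ["n" ++ B₀.key]
29. n19.pre = true  [terminal]
30. n18.hot = 21  [len(B.key) + 18]
31. n18.cnt = "nrwk"  [B.key ++ "k"]
32. n18.tag = false  [h.pre == false]
33. n17.hot = 13  [B₁.hot * -1 + 34]
34. n17.cnt = "mz"  ["mz"]
35. n17.tag = true  [B₁.tag == false]
36. n9.sig = 7  [B.hot * -2 + 33]
37. n9.lab = false  [false]
38. n0.mk = -6  [A₀.sig * 2 - 34]
39. n0.tag = 22  [A₀.sig + 8]

7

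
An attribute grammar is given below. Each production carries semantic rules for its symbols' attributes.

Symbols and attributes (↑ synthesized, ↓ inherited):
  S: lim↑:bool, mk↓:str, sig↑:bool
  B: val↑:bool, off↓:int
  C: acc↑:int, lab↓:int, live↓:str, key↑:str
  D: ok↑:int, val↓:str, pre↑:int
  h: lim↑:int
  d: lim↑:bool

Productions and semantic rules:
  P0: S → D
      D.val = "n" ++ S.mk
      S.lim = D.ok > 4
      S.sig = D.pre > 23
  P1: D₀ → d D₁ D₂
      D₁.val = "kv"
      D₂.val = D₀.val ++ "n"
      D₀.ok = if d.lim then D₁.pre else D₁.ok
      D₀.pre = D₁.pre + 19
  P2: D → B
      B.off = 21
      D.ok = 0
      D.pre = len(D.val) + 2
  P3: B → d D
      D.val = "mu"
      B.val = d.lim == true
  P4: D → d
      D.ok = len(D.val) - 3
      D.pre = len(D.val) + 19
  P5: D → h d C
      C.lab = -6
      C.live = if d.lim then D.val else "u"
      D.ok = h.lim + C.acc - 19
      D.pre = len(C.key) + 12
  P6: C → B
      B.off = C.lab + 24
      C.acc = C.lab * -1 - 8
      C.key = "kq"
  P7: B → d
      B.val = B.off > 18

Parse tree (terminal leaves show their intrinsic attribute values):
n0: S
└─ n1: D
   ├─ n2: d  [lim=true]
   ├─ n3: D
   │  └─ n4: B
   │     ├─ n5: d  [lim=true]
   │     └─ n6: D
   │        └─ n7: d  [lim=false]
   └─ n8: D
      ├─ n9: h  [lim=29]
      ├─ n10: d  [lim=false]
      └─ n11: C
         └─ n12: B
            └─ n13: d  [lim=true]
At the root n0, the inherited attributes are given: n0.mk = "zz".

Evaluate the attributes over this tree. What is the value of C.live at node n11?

"u"

1. n0.mk = "zz"  [given at root]
2. n1.val = "nzz"  ["n" ++ S.mk]
3. n2.lim = true  [terminal]
4. n3.val = "kv"  ["kv"]
5. n4.off = 21  [21]
6. n5.lim = true  [terminal]
7. n6.val = "mu"  ["mu"]
8. n7.lim = false  [terminal]
9. n6.ok = -1  [len(D.val) - 3]
10. n6.pre = 21  [len(D.val) + 19]
11. n4.val = true  [d.lim == true]
12. n3.ok = 0  [0]
13. n3.pre = 4  [len(D.val) + 2]
14. n8.val = "nzzn"  [D₀.val ++ "n"]
15. n9.lim = 29  [terminal]
16. n10.lim = false  [terminal]
17. n11.lab = -6  [-6]
18. n11.live = "u"  [if d.lim then D.val else "u"]
19. n12.off = 18  [C.lab + 24]
20. n13.lim = true  [terminal]
21. n12.val = false  [B.off > 18]
22. n11.acc = -2  [C.lab * -1 - 8]
23. n11.key = "kq"  ["kq"]
24. n8.ok = 8  [h.lim + C.acc - 19]
25. n8.pre = 14  [len(C.key) + 12]
26. n1.ok = 4  [if d.lim then D₁.pre else D₁.ok]
27. n1.pre = 23  [D₁.pre + 19]
28. n0.lim = false  [D.ok > 4]
29. n0.sig = false  [D.pre > 23]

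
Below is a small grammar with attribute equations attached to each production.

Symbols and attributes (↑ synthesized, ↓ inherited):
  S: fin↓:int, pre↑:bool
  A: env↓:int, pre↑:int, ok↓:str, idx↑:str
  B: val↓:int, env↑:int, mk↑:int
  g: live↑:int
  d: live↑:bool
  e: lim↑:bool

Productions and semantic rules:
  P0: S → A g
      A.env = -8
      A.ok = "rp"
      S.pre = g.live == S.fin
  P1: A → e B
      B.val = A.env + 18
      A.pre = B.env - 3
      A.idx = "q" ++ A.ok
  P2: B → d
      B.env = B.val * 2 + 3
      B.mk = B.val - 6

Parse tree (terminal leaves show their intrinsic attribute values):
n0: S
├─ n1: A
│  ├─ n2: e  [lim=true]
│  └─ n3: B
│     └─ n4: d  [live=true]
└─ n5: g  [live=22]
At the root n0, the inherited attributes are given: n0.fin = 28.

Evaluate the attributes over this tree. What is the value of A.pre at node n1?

20

1. n0.fin = 28  [given at root]
2. n1.env = -8  [-8]
3. n1.ok = "rp"  ["rp"]
4. n2.lim = true  [terminal]
5. n3.val = 10  [A.env + 18]
6. n4.live = true  [terminal]
7. n3.env = 23  [B.val * 2 + 3]
8. n3.mk = 4  [B.val - 6]
9. n1.pre = 20  [B.env - 3]
10. n1.idx = "qrp"  ["q" ++ A.ok]
11. n5.live = 22  [terminal]
12. n0.pre = false  [g.live == S.fin]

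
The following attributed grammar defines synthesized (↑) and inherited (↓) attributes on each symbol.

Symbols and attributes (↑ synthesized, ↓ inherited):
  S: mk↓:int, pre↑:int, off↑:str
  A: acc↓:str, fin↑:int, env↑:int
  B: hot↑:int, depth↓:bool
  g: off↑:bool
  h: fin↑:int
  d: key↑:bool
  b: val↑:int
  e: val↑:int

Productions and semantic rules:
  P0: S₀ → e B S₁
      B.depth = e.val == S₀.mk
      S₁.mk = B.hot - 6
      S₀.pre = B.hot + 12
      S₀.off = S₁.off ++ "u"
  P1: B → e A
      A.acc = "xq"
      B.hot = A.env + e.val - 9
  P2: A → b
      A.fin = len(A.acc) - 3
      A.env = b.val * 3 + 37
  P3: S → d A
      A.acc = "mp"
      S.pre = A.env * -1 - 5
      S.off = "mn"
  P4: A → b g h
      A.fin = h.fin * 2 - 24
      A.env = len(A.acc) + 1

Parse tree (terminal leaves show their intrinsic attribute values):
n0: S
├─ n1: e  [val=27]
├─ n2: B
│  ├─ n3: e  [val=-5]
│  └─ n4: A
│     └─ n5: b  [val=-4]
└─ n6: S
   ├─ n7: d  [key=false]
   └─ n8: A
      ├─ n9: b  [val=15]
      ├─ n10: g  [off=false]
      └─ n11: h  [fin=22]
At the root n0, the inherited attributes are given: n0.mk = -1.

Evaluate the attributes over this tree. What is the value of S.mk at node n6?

5

1. n0.mk = -1  [given at root]
2. n1.val = 27  [terminal]
3. n2.depth = false  [e.val == S₀.mk]
4. n3.val = -5  [terminal]
5. n4.acc = "xq"  ["xq"]
6. n5.val = -4  [terminal]
7. n4.fin = -1  [len(A.acc) - 3]
8. n4.env = 25  [b.val * 3 + 37]
9. n2.hot = 11  [A.env + e.val - 9]
10. n6.mk = 5  [B.hot - 6]
11. n7.key = false  [terminal]
12. n8.acc = "mp"  ["mp"]
13. n9.val = 15  [terminal]
14. n10.off = false  [terminal]
15. n11.fin = 22  [terminal]
16. n8.fin = 20  [h.fin * 2 - 24]
17. n8.env = 3  [len(A.acc) + 1]
18. n6.pre = -8  [A.env * -1 - 5]
19. n6.off = "mn"  ["mn"]
20. n0.pre = 23  [B.hot + 12]
21. n0.off = "mnu"  [S₁.off ++ "u"]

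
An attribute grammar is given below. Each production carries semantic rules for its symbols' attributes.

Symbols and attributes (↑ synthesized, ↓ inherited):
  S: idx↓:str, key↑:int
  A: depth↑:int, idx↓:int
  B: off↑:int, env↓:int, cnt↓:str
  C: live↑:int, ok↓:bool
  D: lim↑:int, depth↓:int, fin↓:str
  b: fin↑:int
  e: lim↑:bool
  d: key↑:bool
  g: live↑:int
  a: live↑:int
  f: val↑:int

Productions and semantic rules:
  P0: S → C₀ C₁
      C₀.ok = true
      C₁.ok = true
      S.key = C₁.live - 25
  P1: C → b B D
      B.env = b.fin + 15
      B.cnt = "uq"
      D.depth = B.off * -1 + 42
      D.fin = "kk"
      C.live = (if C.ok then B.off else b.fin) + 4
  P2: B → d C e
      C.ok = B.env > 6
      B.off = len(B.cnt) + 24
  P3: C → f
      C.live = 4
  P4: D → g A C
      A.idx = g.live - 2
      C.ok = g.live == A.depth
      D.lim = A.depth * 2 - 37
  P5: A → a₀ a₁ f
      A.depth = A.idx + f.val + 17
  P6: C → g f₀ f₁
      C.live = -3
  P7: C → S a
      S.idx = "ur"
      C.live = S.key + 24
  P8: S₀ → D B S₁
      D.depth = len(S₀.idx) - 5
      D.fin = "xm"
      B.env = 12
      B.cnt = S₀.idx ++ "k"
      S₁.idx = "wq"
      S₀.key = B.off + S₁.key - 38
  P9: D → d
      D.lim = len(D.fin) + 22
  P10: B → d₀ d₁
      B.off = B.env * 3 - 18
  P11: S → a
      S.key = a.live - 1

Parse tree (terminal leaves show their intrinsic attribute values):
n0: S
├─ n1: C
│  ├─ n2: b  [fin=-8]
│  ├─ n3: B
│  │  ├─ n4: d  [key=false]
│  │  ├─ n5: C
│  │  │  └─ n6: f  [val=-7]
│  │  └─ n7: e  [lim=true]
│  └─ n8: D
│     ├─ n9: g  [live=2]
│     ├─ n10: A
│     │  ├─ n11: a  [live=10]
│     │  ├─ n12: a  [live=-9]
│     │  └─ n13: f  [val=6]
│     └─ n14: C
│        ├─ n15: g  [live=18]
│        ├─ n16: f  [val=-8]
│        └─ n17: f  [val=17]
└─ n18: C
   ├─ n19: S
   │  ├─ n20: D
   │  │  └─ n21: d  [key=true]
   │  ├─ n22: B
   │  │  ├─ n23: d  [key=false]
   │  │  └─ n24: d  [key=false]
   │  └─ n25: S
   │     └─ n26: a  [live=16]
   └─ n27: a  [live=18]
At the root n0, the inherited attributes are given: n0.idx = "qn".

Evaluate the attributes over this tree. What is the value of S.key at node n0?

1. n0.idx = "qn"  [given at root]
2. n1.ok = true  [true]
3. n2.fin = -8  [terminal]
4. n3.env = 7  [b.fin + 15]
5. n3.cnt = "uq"  ["uq"]
6. n4.key = false  [terminal]
7. n5.ok = true  [B.env > 6]
8. n6.val = -7  [terminal]
9. n5.live = 4  [4]
10. n7.lim = true  [terminal]
11. n3.off = 26  [len(B.cnt) + 24]
12. n8.depth = 16  [B.off * -1 + 42]
13. n8.fin = "kk"  ["kk"]
14. n9.live = 2  [terminal]
15. n10.idx = 0  [g.live - 2]
16. n11.live = 10  [terminal]
17. n12.live = -9  [terminal]
18. n13.val = 6  [terminal]
19. n10.depth = 23  [A.idx + f.val + 17]
20. n14.ok = false  [g.live == A.depth]
21. n15.live = 18  [terminal]
22. n16.val = -8  [terminal]
23. n17.val = 17  [terminal]
24. n14.live = -3  [-3]
25. n8.lim = 9  [A.depth * 2 - 37]
26. n1.live = 30  [(if C.ok then B.off else b.fin) + 4]
27. n18.ok = true  [true]
28. n19.idx = "ur"  ["ur"]
29. n20.depth = -3  [len(S₀.idx) - 5]
30. n20.fin = "xm"  ["xm"]
31. n21.key = true  [terminal]
32. n20.lim = 24  [len(D.fin) + 22]
33. n22.env = 12  [12]
34. n22.cnt = "urk"  [S₀.idx ++ "k"]
35. n23.key = false  [terminal]
36. n24.key = false  [terminal]
37. n22.off = 18  [B.env * 3 - 18]
38. n25.idx = "wq"  ["wq"]
39. n26.live = 16  [terminal]
40. n25.key = 15  [a.live - 1]
41. n19.key = -5  [B.off + S₁.key - 38]
42. n27.live = 18  [terminal]
43. n18.live = 19  [S.key + 24]
44. n0.key = -6  [C₁.live - 25]

-6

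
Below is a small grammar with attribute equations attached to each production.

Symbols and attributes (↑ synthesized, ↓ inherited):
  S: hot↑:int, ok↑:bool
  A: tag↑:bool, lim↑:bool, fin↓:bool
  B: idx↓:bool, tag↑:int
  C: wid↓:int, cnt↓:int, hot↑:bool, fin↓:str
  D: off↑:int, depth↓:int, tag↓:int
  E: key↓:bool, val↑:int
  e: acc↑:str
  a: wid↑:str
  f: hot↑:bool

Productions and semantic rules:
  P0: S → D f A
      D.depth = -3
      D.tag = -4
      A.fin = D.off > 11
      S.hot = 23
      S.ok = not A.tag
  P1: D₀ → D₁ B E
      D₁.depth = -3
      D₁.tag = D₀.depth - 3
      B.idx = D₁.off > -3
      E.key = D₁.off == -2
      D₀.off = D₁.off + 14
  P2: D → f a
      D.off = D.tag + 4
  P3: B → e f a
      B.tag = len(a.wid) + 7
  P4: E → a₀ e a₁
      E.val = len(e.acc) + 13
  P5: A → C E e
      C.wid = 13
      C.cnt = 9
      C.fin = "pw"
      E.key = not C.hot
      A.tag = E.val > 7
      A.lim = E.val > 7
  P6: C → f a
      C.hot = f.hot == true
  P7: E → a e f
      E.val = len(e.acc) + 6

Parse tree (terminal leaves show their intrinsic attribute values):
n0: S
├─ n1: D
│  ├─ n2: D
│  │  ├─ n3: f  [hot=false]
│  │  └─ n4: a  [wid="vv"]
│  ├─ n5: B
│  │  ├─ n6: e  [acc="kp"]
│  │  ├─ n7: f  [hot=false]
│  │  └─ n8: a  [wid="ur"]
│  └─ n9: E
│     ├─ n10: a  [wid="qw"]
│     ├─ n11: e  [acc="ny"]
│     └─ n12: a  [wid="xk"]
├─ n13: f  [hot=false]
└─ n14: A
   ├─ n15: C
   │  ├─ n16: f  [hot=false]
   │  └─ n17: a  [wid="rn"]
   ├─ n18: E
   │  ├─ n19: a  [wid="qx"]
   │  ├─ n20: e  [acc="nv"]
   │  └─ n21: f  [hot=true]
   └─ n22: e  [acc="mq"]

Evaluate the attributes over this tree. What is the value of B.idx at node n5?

true

1. n1.depth = -3  [-3]
2. n1.tag = -4  [-4]
3. n2.depth = -3  [-3]
4. n2.tag = -6  [D₀.depth - 3]
5. n3.hot = false  [terminal]
6. n4.wid = "vv"  [terminal]
7. n2.off = -2  [D.tag + 4]
8. n5.idx = true  [D₁.off > -3]
9. n6.acc = "kp"  [terminal]
10. n7.hot = false  [terminal]
11. n8.wid = "ur"  [terminal]
12. n5.tag = 9  [len(a.wid) + 7]
13. n9.key = true  [D₁.off == -2]
14. n10.wid = "qw"  [terminal]
15. n11.acc = "ny"  [terminal]
16. n12.wid = "xk"  [terminal]
17. n9.val = 15  [len(e.acc) + 13]
18. n1.off = 12  [D₁.off + 14]
19. n13.hot = false  [terminal]
20. n14.fin = true  [D.off > 11]
21. n15.wid = 13  [13]
22. n15.cnt = 9  [9]
23. n15.fin = "pw"  ["pw"]
24. n16.hot = false  [terminal]
25. n17.wid = "rn"  [terminal]
26. n15.hot = false  [f.hot == true]
27. n18.key = true  [not C.hot]
28. n19.wid = "qx"  [terminal]
29. n20.acc = "nv"  [terminal]
30. n21.hot = true  [terminal]
31. n18.val = 8  [len(e.acc) + 6]
32. n22.acc = "mq"  [terminal]
33. n14.tag = true  [E.val > 7]
34. n14.lim = true  [E.val > 7]
35. n0.hot = 23  [23]
36. n0.ok = false  [not A.tag]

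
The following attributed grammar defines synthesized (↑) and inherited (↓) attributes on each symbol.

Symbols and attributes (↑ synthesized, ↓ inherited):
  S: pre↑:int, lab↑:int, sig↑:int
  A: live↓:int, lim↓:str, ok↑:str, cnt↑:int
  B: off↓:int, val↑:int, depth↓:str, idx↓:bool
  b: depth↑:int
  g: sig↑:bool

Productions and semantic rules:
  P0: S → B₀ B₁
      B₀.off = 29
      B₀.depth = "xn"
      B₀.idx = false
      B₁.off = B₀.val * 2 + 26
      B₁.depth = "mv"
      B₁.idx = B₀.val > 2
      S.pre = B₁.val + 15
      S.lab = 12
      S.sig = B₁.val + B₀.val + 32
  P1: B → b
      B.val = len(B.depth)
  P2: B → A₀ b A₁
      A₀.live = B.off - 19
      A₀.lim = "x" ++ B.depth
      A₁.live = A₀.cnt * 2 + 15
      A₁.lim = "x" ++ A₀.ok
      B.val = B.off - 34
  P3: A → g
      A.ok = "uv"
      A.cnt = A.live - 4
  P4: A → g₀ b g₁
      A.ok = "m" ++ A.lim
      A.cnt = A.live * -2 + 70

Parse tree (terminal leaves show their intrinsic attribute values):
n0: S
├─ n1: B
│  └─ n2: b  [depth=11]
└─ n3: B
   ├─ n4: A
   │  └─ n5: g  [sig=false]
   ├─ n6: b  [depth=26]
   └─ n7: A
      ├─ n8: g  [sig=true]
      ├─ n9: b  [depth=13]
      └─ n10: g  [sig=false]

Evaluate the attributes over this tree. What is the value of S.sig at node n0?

1. n1.off = 29  [29]
2. n1.depth = "xn"  ["xn"]
3. n1.idx = false  [false]
4. n2.depth = 11  [terminal]
5. n1.val = 2  [len(B.depth)]
6. n3.off = 30  [B₀.val * 2 + 26]
7. n3.depth = "mv"  ["mv"]
8. n3.idx = false  [B₀.val > 2]
9. n4.live = 11  [B.off - 19]
10. n4.lim = "xmv"  ["x" ++ B.depth]
11. n5.sig = false  [terminal]
12. n4.ok = "uv"  ["uv"]
13. n4.cnt = 7  [A.live - 4]
14. n6.depth = 26  [terminal]
15. n7.live = 29  [A₀.cnt * 2 + 15]
16. n7.lim = "xuv"  ["x" ++ A₀.ok]
17. n8.sig = true  [terminal]
18. n9.depth = 13  [terminal]
19. n10.sig = false  [terminal]
20. n7.ok = "mxuv"  ["m" ++ A.lim]
21. n7.cnt = 12  [A.live * -2 + 70]
22. n3.val = -4  [B.off - 34]
23. n0.pre = 11  [B₁.val + 15]
24. n0.lab = 12  [12]
25. n0.sig = 30  [B₁.val + B₀.val + 32]

30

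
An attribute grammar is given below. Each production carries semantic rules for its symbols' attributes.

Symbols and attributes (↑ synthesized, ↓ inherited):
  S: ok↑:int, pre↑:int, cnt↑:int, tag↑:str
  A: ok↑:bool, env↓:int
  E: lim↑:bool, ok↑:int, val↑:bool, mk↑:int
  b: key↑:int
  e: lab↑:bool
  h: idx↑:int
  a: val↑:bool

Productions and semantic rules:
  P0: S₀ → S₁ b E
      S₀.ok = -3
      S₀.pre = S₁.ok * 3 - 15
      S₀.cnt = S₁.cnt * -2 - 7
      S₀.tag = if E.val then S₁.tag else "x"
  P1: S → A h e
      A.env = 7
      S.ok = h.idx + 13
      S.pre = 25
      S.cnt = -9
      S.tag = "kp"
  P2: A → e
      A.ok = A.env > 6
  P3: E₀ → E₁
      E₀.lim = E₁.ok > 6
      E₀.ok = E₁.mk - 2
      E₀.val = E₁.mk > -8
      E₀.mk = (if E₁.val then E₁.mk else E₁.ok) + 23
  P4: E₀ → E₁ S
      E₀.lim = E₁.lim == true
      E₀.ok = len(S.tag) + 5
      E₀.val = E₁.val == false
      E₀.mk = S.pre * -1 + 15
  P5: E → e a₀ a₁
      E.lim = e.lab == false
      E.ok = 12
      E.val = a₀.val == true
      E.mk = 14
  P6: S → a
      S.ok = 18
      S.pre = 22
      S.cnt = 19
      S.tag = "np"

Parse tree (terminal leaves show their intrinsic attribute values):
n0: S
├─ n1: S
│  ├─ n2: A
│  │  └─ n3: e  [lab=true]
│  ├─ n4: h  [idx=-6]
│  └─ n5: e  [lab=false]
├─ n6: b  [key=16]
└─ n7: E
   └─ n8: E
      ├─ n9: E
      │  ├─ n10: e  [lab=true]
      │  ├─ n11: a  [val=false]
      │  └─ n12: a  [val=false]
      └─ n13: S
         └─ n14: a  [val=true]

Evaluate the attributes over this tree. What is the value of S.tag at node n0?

1. n2.env = 7  [7]
2. n3.lab = true  [terminal]
3. n2.ok = true  [A.env > 6]
4. n4.idx = -6  [terminal]
5. n5.lab = false  [terminal]
6. n1.ok = 7  [h.idx + 13]
7. n1.pre = 25  [25]
8. n1.cnt = -9  [-9]
9. n1.tag = "kp"  ["kp"]
10. n6.key = 16  [terminal]
11. n10.lab = true  [terminal]
12. n11.val = false  [terminal]
13. n12.val = false  [terminal]
14. n9.lim = false  [e.lab == false]
15. n9.ok = 12  [12]
16. n9.val = false  [a₀.val == true]
17. n9.mk = 14  [14]
18. n14.val = true  [terminal]
19. n13.ok = 18  [18]
20. n13.pre = 22  [22]
21. n13.cnt = 19  [19]
22. n13.tag = "np"  ["np"]
23. n8.lim = false  [E₁.lim == true]
24. n8.ok = 7  [len(S.tag) + 5]
25. n8.val = true  [E₁.val == false]
26. n8.mk = -7  [S.pre * -1 + 15]
27. n7.lim = true  [E₁.ok > 6]
28. n7.ok = -9  [E₁.mk - 2]
29. n7.val = true  [E₁.mk > -8]
30. n7.mk = 16  [(if E₁.val then E₁.mk else E₁.ok) + 23]
31. n0.ok = -3  [-3]
32. n0.pre = 6  [S₁.ok * 3 - 15]
33. n0.cnt = 11  [S₁.cnt * -2 - 7]
34. n0.tag = "kp"  [if E.val then S₁.tag else "x"]

"kp"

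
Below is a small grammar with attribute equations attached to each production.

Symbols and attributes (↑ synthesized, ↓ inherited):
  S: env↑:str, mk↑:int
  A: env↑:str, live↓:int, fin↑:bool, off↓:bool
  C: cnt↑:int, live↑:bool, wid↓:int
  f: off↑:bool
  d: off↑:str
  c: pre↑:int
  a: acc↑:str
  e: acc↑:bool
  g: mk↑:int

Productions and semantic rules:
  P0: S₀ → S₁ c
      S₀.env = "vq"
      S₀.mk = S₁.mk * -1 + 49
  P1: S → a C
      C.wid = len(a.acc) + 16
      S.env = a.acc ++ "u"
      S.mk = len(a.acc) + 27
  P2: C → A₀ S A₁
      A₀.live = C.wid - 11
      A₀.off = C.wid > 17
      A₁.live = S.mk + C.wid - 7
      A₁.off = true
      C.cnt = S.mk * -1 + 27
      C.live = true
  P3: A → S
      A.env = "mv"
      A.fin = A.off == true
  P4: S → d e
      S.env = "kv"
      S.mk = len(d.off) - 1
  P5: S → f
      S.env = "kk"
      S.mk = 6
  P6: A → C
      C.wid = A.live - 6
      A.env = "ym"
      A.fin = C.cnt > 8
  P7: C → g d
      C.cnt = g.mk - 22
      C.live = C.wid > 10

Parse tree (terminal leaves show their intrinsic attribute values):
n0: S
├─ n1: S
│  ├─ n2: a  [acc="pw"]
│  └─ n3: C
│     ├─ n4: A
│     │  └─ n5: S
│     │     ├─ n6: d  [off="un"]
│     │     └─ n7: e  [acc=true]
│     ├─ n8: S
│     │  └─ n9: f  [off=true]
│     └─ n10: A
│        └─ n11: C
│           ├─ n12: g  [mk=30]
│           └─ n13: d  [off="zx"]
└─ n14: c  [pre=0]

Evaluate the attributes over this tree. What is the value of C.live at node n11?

true

1. n2.acc = "pw"  [terminal]
2. n3.wid = 18  [len(a.acc) + 16]
3. n4.live = 7  [C.wid - 11]
4. n4.off = true  [C.wid > 17]
5. n6.off = "un"  [terminal]
6. n7.acc = true  [terminal]
7. n5.env = "kv"  ["kv"]
8. n5.mk = 1  [len(d.off) - 1]
9. n4.env = "mv"  ["mv"]
10. n4.fin = true  [A.off == true]
11. n9.off = true  [terminal]
12. n8.env = "kk"  ["kk"]
13. n8.mk = 6  [6]
14. n10.live = 17  [S.mk + C.wid - 7]
15. n10.off = true  [true]
16. n11.wid = 11  [A.live - 6]
17. n12.mk = 30  [terminal]
18. n13.off = "zx"  [terminal]
19. n11.cnt = 8  [g.mk - 22]
20. n11.live = true  [C.wid > 10]
21. n10.env = "ym"  ["ym"]
22. n10.fin = false  [C.cnt > 8]
23. n3.cnt = 21  [S.mk * -1 + 27]
24. n3.live = true  [true]
25. n1.env = "pwu"  [a.acc ++ "u"]
26. n1.mk = 29  [len(a.acc) + 27]
27. n14.pre = 0  [terminal]
28. n0.env = "vq"  ["vq"]
29. n0.mk = 20  [S₁.mk * -1 + 49]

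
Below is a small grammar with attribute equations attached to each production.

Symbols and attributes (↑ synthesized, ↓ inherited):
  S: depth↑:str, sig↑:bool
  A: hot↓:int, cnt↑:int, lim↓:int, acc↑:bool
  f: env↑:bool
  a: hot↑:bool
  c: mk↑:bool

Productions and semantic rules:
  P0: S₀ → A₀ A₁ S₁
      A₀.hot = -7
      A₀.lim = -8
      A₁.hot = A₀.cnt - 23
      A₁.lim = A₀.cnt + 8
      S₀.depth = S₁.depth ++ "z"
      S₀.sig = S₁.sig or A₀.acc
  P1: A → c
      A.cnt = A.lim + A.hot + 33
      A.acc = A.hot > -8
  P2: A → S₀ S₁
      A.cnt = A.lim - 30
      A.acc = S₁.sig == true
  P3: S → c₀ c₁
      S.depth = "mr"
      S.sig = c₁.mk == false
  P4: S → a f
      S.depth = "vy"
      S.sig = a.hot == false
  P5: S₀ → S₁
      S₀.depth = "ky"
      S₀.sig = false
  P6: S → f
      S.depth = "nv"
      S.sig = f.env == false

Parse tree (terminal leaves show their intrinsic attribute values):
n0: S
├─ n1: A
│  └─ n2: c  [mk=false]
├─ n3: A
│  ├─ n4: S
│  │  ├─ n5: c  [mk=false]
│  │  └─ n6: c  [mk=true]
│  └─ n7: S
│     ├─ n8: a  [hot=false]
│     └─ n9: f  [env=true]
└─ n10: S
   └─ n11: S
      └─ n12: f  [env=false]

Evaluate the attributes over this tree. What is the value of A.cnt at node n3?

-4

1. n1.hot = -7  [-7]
2. n1.lim = -8  [-8]
3. n2.mk = false  [terminal]
4. n1.cnt = 18  [A.lim + A.hot + 33]
5. n1.acc = true  [A.hot > -8]
6. n3.hot = -5  [A₀.cnt - 23]
7. n3.lim = 26  [A₀.cnt + 8]
8. n5.mk = false  [terminal]
9. n6.mk = true  [terminal]
10. n4.depth = "mr"  ["mr"]
11. n4.sig = false  [c₁.mk == false]
12. n8.hot = false  [terminal]
13. n9.env = true  [terminal]
14. n7.depth = "vy"  ["vy"]
15. n7.sig = true  [a.hot == false]
16. n3.cnt = -4  [A.lim - 30]
17. n3.acc = true  [S₁.sig == true]
18. n12.env = false  [terminal]
19. n11.depth = "nv"  ["nv"]
20. n11.sig = true  [f.env == false]
21. n10.depth = "ky"  ["ky"]
22. n10.sig = false  [false]
23. n0.depth = "kyz"  [S₁.depth ++ "z"]
24. n0.sig = true  [S₁.sig or A₀.acc]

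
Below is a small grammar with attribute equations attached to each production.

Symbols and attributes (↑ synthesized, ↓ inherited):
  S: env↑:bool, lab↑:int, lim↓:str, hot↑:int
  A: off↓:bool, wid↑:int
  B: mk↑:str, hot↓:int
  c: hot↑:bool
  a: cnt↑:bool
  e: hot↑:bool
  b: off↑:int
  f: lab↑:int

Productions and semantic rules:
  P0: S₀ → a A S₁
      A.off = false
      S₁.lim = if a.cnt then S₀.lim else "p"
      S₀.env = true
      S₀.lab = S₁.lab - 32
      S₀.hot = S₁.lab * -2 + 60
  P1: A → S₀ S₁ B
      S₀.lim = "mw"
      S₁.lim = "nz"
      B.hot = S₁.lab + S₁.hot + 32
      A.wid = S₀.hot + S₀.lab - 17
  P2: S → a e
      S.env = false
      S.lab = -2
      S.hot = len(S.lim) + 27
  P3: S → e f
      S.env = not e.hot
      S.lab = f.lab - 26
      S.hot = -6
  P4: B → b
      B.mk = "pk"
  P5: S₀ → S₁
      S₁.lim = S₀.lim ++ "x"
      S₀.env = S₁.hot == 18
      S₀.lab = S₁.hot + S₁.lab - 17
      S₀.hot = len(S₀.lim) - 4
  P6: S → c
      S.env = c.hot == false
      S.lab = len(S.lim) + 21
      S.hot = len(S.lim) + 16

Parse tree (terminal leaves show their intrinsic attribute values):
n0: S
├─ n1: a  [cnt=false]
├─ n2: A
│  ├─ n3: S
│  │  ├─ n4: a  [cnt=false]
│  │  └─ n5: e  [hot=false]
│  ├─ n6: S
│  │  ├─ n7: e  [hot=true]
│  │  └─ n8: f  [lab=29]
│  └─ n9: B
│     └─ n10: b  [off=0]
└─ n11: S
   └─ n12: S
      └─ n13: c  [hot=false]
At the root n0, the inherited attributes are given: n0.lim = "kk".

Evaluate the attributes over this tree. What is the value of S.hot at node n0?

1. n0.lim = "kk"  [given at root]
2. n1.cnt = false  [terminal]
3. n2.off = false  [false]
4. n3.lim = "mw"  ["mw"]
5. n4.cnt = false  [terminal]
6. n5.hot = false  [terminal]
7. n3.env = false  [false]
8. n3.lab = -2  [-2]
9. n3.hot = 29  [len(S.lim) + 27]
10. n6.lim = "nz"  ["nz"]
11. n7.hot = true  [terminal]
12. n8.lab = 29  [terminal]
13. n6.env = false  [not e.hot]
14. n6.lab = 3  [f.lab - 26]
15. n6.hot = -6  [-6]
16. n9.hot = 29  [S₁.lab + S₁.hot + 32]
17. n10.off = 0  [terminal]
18. n9.mk = "pk"  ["pk"]
19. n2.wid = 10  [S₀.hot + S₀.lab - 17]
20. n11.lim = "p"  [if a.cnt then S₀.lim else "p"]
21. n12.lim = "px"  [S₀.lim ++ "x"]
22. n13.hot = false  [terminal]
23. n12.env = true  [c.hot == false]
24. n12.lab = 23  [len(S.lim) + 21]
25. n12.hot = 18  [len(S.lim) + 16]
26. n11.env = true  [S₁.hot == 18]
27. n11.lab = 24  [S₁.hot + S₁.lab - 17]
28. n11.hot = -3  [len(S₀.lim) - 4]
29. n0.env = true  [true]
30. n0.lab = -8  [S₁.lab - 32]
31. n0.hot = 12  [S₁.lab * -2 + 60]

12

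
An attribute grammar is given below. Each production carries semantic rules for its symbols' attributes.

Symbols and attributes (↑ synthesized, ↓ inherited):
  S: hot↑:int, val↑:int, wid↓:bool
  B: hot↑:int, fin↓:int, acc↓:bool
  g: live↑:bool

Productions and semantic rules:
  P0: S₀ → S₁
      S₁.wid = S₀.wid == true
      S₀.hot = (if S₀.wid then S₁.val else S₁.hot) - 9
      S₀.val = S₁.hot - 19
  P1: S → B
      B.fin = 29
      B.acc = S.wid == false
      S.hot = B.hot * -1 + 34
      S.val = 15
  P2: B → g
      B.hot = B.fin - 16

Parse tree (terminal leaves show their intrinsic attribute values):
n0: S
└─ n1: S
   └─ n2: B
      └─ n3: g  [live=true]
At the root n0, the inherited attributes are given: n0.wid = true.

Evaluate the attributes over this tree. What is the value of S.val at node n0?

2

1. n0.wid = true  [given at root]
2. n1.wid = true  [S₀.wid == true]
3. n2.fin = 29  [29]
4. n2.acc = false  [S.wid == false]
5. n3.live = true  [terminal]
6. n2.hot = 13  [B.fin - 16]
7. n1.hot = 21  [B.hot * -1 + 34]
8. n1.val = 15  [15]
9. n0.hot = 6  [(if S₀.wid then S₁.val else S₁.hot) - 9]
10. n0.val = 2  [S₁.hot - 19]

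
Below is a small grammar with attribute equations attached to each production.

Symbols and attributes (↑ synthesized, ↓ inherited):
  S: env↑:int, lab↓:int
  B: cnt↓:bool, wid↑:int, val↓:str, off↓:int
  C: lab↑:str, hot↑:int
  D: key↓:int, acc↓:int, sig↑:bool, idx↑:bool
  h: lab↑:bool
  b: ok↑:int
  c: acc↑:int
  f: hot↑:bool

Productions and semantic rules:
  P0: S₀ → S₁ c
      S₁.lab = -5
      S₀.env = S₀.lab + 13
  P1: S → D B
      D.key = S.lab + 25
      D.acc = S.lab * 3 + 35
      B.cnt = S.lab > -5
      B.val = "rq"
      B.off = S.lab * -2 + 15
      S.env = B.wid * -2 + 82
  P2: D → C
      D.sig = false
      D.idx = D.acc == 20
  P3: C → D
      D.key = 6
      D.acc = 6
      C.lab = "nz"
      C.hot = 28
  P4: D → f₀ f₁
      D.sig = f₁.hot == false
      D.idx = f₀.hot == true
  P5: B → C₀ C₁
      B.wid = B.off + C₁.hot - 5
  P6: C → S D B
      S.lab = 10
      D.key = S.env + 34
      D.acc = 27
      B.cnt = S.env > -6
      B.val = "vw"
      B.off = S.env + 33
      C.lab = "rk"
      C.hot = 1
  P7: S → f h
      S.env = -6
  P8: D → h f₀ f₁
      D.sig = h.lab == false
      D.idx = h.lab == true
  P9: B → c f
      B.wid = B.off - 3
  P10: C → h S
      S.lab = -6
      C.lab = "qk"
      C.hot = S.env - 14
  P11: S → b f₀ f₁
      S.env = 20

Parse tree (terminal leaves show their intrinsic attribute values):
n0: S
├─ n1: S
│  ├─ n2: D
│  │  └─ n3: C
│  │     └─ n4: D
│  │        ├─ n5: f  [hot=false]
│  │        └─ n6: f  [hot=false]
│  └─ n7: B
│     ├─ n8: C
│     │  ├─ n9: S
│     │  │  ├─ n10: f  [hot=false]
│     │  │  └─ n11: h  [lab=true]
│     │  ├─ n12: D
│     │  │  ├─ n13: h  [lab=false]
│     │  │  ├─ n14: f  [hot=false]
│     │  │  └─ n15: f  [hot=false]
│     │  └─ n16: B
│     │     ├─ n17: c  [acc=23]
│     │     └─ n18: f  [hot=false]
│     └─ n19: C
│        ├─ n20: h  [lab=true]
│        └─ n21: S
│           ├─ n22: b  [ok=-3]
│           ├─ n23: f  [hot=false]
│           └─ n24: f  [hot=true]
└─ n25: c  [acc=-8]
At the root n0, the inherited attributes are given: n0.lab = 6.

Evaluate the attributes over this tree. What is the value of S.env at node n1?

30

1. n0.lab = 6  [given at root]
2. n1.lab = -5  [-5]
3. n2.key = 20  [S.lab + 25]
4. n2.acc = 20  [S.lab * 3 + 35]
5. n4.key = 6  [6]
6. n4.acc = 6  [6]
7. n5.hot = false  [terminal]
8. n6.hot = false  [terminal]
9. n4.sig = true  [f₁.hot == false]
10. n4.idx = false  [f₀.hot == true]
11. n3.lab = "nz"  ["nz"]
12. n3.hot = 28  [28]
13. n2.sig = false  [false]
14. n2.idx = true  [D.acc == 20]
15. n7.cnt = false  [S.lab > -5]
16. n7.val = "rq"  ["rq"]
17. n7.off = 25  [S.lab * -2 + 15]
18. n9.lab = 10  [10]
19. n10.hot = false  [terminal]
20. n11.lab = true  [terminal]
21. n9.env = -6  [-6]
22. n12.key = 28  [S.env + 34]
23. n12.acc = 27  [27]
24. n13.lab = false  [terminal]
25. n14.hot = false  [terminal]
26. n15.hot = false  [terminal]
27. n12.sig = true  [h.lab == false]
28. n12.idx = false  [h.lab == true]
29. n16.cnt = false  [S.env > -6]
30. n16.val = "vw"  ["vw"]
31. n16.off = 27  [S.env + 33]
32. n17.acc = 23  [terminal]
33. n18.hot = false  [terminal]
34. n16.wid = 24  [B.off - 3]
35. n8.lab = "rk"  ["rk"]
36. n8.hot = 1  [1]
37. n20.lab = true  [terminal]
38. n21.lab = -6  [-6]
39. n22.ok = -3  [terminal]
40. n23.hot = false  [terminal]
41. n24.hot = true  [terminal]
42. n21.env = 20  [20]
43. n19.lab = "qk"  ["qk"]
44. n19.hot = 6  [S.env - 14]
45. n7.wid = 26  [B.off + C₁.hot - 5]
46. n1.env = 30  [B.wid * -2 + 82]
47. n25.acc = -8  [terminal]
48. n0.env = 19  [S₀.lab + 13]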